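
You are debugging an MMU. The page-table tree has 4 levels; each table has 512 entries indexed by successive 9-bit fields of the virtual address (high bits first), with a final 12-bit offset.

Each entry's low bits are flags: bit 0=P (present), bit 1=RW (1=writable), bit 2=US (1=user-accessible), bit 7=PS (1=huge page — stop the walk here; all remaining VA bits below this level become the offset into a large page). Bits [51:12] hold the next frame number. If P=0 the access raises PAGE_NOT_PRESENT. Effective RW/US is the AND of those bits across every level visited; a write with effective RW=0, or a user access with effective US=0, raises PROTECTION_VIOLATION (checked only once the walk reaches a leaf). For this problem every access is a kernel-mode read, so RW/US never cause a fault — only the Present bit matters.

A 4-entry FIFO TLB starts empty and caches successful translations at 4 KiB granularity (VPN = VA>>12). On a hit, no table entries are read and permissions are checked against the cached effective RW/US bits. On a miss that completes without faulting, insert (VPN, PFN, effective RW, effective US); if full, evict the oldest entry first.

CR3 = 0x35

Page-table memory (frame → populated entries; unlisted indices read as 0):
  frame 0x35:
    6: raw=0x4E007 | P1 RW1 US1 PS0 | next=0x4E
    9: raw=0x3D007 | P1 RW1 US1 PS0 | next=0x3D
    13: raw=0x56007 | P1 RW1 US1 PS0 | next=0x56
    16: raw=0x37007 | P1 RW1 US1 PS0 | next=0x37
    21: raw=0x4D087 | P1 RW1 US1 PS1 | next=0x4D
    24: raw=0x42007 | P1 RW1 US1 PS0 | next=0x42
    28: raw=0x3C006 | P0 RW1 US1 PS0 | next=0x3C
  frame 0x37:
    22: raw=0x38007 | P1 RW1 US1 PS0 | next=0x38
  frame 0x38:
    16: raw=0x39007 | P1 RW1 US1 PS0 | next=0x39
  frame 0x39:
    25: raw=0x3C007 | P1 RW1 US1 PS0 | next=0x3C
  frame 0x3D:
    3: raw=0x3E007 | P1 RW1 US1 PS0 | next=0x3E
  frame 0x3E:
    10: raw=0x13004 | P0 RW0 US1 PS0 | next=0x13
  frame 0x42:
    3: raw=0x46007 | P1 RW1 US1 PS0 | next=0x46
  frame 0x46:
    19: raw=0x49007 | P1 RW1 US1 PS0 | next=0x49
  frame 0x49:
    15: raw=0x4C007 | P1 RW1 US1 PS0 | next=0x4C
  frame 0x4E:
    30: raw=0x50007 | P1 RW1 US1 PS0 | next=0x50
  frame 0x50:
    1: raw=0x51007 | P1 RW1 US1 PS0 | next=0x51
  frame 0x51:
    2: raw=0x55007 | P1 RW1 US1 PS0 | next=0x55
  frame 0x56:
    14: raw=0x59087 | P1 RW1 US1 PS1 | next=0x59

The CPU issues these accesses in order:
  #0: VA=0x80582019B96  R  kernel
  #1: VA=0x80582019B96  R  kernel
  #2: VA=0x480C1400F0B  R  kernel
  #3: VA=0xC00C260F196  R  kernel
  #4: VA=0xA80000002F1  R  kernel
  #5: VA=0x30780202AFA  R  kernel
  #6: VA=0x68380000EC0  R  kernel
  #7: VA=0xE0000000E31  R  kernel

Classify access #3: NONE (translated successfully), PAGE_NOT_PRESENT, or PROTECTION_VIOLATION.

Per-access translation:
#0 VA=0x80582019B96 (r,kernel):
  L0: frame=0x35 idx=16 entry=0x37007 [P=1 RW=1 US=1 PS=0]
  L1: frame=0x37 idx=22 entry=0x38007 [P=1 RW=1 US=1 PS=0]
  L2: frame=0x38 idx=16 entry=0x39007 [P=1 RW=1 US=1 PS=0]
  L3: frame=0x39 idx=25 entry=0x3C007 [P=1 RW=1 US=1 PS=0]
  → PA=0x3CB96  (4 entries read)
#1 VA=0x80582019B96 (r,kernel):
  TLB hit vpn=0x80582019 → PA=0x3CB96
#2 VA=0x480C1400F0B (r,kernel):
  L0: frame=0x35 idx=9 entry=0x3D007 [P=1 RW=1 US=1 PS=0]
  L1: frame=0x3D idx=3 entry=0x3E007 [P=1 RW=1 US=1 PS=0]
  L2: frame=0x3E idx=10 entry=0x13004 [P=0 RW=0 US=1 PS=0]
  ✗ PAGE_NOT_PRESENT  [3 reads]
#3 VA=0xC00C260F196 (r,kernel):
  L0: frame=0x35 idx=24 entry=0x42007 [P=1 RW=1 US=1 PS=0]
  L1: frame=0x42 idx=3 entry=0x46007 [P=1 RW=1 US=1 PS=0]
  L2: frame=0x46 idx=19 entry=0x49007 [P=1 RW=1 US=1 PS=0]
  L3: frame=0x49 idx=15 entry=0x4C007 [P=1 RW=1 US=1 PS=0]
  → PA=0x4C196  (4 entries read)
#4 VA=0xA80000002F1 (r,kernel):
  L0: frame=0x35 idx=21 entry=0x4D087 [P=1 RW=1 US=1 PS=1]
  → PA=0x4D2F1 (huge @L0)  (1 entries read)
#5 VA=0x30780202AFA (r,kernel):
  L0: frame=0x35 idx=6 entry=0x4E007 [P=1 RW=1 US=1 PS=0]
  L1: frame=0x4E idx=30 entry=0x50007 [P=1 RW=1 US=1 PS=0]
  L2: frame=0x50 idx=1 entry=0x51007 [P=1 RW=1 US=1 PS=0]
  L3: frame=0x51 idx=2 entry=0x55007 [P=1 RW=1 US=1 PS=0]
  → PA=0x55AFA  (4 entries read)
#6 VA=0x68380000EC0 (r,kernel):
  L0: frame=0x35 idx=13 entry=0x56007 [P=1 RW=1 US=1 PS=0]
  L1: frame=0x56 idx=14 entry=0x59087 [P=1 RW=1 US=1 PS=1]
  → PA=0x59EC0 (huge @L1)  (2 entries read)
#7 VA=0xE0000000E31 (r,kernel):
  L0: frame=0x35 idx=28 entry=0x3C006 [P=0 RW=1 US=1 PS=0]
  ✗ PAGE_NOT_PRESENT  [1 reads]

Access #3 fault: NONE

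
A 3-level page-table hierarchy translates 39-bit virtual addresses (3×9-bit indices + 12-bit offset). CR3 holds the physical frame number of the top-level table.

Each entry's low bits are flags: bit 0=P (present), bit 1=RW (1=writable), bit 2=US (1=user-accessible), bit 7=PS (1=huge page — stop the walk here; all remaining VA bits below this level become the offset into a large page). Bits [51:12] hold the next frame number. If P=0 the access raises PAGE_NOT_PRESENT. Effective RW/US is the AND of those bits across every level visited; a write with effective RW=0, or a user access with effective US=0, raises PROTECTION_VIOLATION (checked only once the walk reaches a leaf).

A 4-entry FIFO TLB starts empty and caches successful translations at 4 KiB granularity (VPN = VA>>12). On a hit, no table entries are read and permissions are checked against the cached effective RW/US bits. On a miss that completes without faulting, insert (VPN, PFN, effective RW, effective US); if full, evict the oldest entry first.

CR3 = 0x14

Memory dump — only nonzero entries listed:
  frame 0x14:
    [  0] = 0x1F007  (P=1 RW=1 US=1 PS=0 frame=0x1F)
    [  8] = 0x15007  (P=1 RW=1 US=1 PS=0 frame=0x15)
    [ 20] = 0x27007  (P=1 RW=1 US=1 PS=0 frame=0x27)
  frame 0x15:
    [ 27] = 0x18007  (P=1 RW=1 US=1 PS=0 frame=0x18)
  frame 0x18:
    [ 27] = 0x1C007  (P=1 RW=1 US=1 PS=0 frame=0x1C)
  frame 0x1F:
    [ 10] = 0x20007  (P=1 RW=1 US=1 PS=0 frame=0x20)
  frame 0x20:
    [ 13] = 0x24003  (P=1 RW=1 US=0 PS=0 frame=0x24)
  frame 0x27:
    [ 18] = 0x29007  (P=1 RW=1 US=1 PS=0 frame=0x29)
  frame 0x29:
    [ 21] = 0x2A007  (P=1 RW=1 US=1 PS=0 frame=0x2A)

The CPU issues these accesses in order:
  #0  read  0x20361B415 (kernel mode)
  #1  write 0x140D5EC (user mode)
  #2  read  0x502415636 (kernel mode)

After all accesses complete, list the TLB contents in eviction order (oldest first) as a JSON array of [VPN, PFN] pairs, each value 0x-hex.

Per-access translation:
#0 VA=0x20361B415 (r,kernel):
  lvl0: tbl 0x14, slot 8 ⇒ 0x15007 (P1/RW1/US1/PS0)
  lvl1: tbl 0x15, slot 27 ⇒ 0x18007 (P1/RW1/US1/PS0)
  lvl2: tbl 0x18, slot 27 ⇒ 0x1C007 (P1/RW1/US1/PS0)
  ✓ 0x1C415  — 3 lookups
#1 VA=0x140D5EC (w,user):
  lvl0: tbl 0x14, slot 0 ⇒ 0x1F007 (P1/RW1/US1/PS0)
  lvl1: tbl 0x1F, slot 10 ⇒ 0x20007 (P1/RW1/US1/PS0)
  lvl2: tbl 0x20, slot 13 ⇒ 0x24003 (P1/RW1/US0/PS0)
  ✗ PROTECTION_VIOLATION  [3 reads]
#2 VA=0x502415636 (r,kernel):
  lvl0: tbl 0x14, slot 20 ⇒ 0x27007 (P1/RW1/US1/PS0)
  lvl1: tbl 0x27, slot 18 ⇒ 0x29007 (P1/RW1/US1/PS0)
  lvl2: tbl 0x29, slot 21 ⇒ 0x2A007 (P1/RW1/US1/PS0)
  ✓ 0x2A636  — 3 lookups

TLB: [["0x20361B", "0x1C"], ["0x502415", "0x2A"]]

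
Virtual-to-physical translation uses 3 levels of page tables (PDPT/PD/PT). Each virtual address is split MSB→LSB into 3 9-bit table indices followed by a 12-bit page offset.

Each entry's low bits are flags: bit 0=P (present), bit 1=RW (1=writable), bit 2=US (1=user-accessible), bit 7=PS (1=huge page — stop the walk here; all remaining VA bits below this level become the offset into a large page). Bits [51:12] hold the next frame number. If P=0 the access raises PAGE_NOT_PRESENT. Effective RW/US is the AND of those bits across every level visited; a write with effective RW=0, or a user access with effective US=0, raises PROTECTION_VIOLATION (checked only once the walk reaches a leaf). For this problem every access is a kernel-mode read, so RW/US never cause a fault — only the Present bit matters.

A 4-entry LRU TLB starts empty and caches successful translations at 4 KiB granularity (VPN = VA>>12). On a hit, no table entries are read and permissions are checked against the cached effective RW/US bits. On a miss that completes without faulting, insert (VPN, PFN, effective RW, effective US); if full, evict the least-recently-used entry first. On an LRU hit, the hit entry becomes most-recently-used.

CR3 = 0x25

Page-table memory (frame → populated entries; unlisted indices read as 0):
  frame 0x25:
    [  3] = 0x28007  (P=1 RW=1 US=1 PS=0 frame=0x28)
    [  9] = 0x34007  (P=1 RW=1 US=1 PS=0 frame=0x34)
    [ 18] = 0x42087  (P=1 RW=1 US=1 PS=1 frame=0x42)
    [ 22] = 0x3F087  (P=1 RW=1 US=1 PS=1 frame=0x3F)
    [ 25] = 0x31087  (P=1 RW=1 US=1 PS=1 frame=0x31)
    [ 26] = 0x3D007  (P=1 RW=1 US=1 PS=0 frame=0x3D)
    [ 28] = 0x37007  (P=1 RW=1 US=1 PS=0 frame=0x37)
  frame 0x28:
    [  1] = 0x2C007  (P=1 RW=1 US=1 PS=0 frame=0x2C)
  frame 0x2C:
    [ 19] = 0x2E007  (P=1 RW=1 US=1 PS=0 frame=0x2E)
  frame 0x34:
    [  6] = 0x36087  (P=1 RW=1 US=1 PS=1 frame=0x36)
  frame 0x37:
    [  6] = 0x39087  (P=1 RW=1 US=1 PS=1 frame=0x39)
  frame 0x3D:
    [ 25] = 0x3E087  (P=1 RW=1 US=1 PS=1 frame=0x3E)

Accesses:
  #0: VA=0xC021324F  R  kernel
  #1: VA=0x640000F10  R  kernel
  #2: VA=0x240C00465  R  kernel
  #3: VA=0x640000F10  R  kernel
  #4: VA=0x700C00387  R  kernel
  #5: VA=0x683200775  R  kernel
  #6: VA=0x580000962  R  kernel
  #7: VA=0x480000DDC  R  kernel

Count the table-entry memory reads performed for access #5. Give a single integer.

Trace:
#0 VA=0xC021324F (r,kernel):
  lvl0: tbl 0x25, slot 3 ⇒ 0x28007 (P1/RW1/US1/PS0)
  lvl1: tbl 0x28, slot 1 ⇒ 0x2C007 (P1/RW1/US1/PS0)
  lvl2: tbl 0x2C, slot 19 ⇒ 0x2E007 (P1/RW1/US1/PS0)
  → PA=0x2E24F  (3 entries read)
#1 VA=0x640000F10 (r,kernel):
  lvl0: tbl 0x25, slot 25 ⇒ 0x31087 (P1/RW1/US1/PS1)
  → PA=0x31F10 (huge @L0)  (1 entries read)
#2 VA=0x240C00465 (r,kernel):
  lvl0: tbl 0x25, slot 9 ⇒ 0x34007 (P1/RW1/US1/PS0)
  lvl1: tbl 0x34, slot 6 ⇒ 0x36087 (P1/RW1/US1/PS1)
  → PA=0x36465 (huge @L1)  (2 entries read)
#3 VA=0x640000F10 (r,kernel):
  TLB hit vpn=0x640000 → PA=0x31F10
#4 VA=0x700C00387 (r,kernel):
  lvl0: tbl 0x25, slot 28 ⇒ 0x37007 (P1/RW1/US1/PS0)
  lvl1: tbl 0x37, slot 6 ⇒ 0x39087 (P1/RW1/US1/PS1)
  → PA=0x39387 (huge @L1)  (2 entries read)
#5 VA=0x683200775 (r,kernel):
  lvl0: tbl 0x25, slot 26 ⇒ 0x3D007 (P1/RW1/US1/PS0)
  lvl1: tbl 0x3D, slot 25 ⇒ 0x3E087 (P1/RW1/US1/PS1)
  → PA=0x3E775 (huge @L1)  (2 entries read)
#6 VA=0x580000962 (r,kernel):
  lvl0: tbl 0x25, slot 22 ⇒ 0x3F087 (P1/RW1/US1/PS1)
  → PA=0x3F962 (huge @L0)  (1 entries read)
#7 VA=0x480000DDC (r,kernel):
  lvl0: tbl 0x25, slot 18 ⇒ 0x42087 (P1/RW1/US1/PS1)
  → PA=0x42DDC (huge @L0)  (1 entries read)

Entries read for #5: 2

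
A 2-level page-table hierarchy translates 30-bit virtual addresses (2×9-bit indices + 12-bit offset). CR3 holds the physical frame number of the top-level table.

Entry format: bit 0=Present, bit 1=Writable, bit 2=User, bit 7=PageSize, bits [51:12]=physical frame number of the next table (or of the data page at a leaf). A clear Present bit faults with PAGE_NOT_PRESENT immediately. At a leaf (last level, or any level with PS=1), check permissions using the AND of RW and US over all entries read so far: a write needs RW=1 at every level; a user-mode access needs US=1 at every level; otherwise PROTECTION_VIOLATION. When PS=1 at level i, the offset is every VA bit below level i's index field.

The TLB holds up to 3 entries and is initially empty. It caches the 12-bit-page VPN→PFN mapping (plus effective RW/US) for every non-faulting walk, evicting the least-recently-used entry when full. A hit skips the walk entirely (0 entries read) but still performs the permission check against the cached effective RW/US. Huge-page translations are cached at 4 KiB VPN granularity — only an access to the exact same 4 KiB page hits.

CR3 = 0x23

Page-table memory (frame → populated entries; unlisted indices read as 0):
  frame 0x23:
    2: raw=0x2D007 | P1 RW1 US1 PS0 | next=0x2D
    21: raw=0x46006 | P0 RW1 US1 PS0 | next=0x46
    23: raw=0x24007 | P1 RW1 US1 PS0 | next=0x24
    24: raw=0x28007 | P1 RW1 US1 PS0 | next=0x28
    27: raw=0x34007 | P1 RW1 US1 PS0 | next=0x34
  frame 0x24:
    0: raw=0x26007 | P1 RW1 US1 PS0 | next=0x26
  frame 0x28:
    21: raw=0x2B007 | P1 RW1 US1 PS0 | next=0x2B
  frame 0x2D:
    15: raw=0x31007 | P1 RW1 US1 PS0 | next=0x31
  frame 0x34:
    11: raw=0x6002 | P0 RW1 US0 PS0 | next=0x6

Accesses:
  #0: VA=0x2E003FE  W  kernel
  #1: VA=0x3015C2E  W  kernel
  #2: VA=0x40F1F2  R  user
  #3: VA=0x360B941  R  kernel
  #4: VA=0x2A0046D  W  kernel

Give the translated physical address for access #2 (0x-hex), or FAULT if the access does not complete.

Per-access translation:
#0 VA=0x2E003FE (w,kernel):
  lvl0: tbl 0x23, slot 23 ⇒ 0x24007 (P1/RW1/US1/PS0)
  lvl1: tbl 0x24, slot 0 ⇒ 0x26007 (P1/RW1/US1/PS0)
  → PA=0x263FE  (2 entries read)
#1 VA=0x3015C2E (w,kernel):
  lvl0: tbl 0x23, slot 24 ⇒ 0x28007 (P1/RW1/US1/PS0)
  lvl1: tbl 0x28, slot 21 ⇒ 0x2B007 (P1/RW1/US1/PS0)
  → PA=0x2BC2E  (2 entries read)
#2 VA=0x40F1F2 (r,user):
  lvl0: tbl 0x23, slot 2 ⇒ 0x2D007 (P1/RW1/US1/PS0)
  lvl1: tbl 0x2D, slot 15 ⇒ 0x31007 (P1/RW1/US1/PS0)
  → PA=0x311F2  (2 entries read)
#3 VA=0x360B941 (r,kernel):
  lvl0: tbl 0x23, slot 27 ⇒ 0x34007 (P1/RW1/US1/PS0)
  lvl1: tbl 0x34, slot 11 ⇒ 0x6002 (P0/RW1/US0/PS0)
  ⇒ fault: PAGE_NOT_PRESENT  — 2 lookups
#4 VA=0x2A0046D (w,kernel):
  lvl0: tbl 0x23, slot 21 ⇒ 0x46006 (P0/RW1/US1/PS0)
  ⇒ fault: PAGE_NOT_PRESENT  — 1 lookups

Access #2 PA: 0x311F2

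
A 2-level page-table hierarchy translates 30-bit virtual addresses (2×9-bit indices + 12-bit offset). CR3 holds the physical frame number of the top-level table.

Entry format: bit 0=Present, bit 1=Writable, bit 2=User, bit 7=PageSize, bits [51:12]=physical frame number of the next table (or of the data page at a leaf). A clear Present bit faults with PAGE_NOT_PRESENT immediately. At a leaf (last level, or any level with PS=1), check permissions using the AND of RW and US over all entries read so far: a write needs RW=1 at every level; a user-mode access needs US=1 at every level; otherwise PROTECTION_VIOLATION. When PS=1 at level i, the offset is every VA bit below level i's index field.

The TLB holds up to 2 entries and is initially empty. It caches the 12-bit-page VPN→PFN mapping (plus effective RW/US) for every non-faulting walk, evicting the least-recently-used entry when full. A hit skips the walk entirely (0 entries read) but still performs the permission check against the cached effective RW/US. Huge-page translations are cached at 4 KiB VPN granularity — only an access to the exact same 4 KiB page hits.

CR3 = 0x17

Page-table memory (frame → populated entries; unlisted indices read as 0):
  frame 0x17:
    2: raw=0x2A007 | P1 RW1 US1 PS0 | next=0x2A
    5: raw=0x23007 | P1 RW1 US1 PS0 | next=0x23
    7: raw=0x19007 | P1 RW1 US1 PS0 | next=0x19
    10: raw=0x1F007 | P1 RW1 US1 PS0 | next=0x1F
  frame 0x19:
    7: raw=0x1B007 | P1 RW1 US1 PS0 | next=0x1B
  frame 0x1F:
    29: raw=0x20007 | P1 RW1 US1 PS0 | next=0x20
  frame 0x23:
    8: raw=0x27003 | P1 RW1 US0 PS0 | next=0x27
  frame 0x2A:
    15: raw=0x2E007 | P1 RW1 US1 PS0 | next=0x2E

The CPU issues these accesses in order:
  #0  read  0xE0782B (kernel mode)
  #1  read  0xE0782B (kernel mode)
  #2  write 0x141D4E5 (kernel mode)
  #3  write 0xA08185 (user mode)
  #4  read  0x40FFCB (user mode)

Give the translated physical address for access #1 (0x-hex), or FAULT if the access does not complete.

Walk each access:
#0 VA=0xE0782B (r,kernel):
  lvl0: tbl 0x17, slot 7 ⇒ 0x19007 (P1/RW1/US1/PS0)
  lvl1: tbl 0x19, slot 7 ⇒ 0x1B007 (P1/RW1/US1/PS0)
  → PA=0x1B82B  (2 entries read)
#1 VA=0xE0782B (r,kernel):
  TLB hit vpn=0xE07 → PA=0x1B82B
#2 VA=0x141D4E5 (w,kernel):
  lvl0: tbl 0x17, slot 10 ⇒ 0x1F007 (P1/RW1/US1/PS0)
  lvl1: tbl 0x1F, slot 29 ⇒ 0x20007 (P1/RW1/US1/PS0)
  → PA=0x204E5  (2 entries read)
#3 VA=0xA08185 (w,user):
  lvl0: tbl 0x17, slot 5 ⇒ 0x23007 (P1/RW1/US1/PS0)
  lvl1: tbl 0x23, slot 8 ⇒ 0x27003 (P1/RW1/US0/PS0)
  ⇒ fault: PROTECTION_VIOLATION  — 2 lookups
#4 VA=0x40FFCB (r,user):
  lvl0: tbl 0x17, slot 2 ⇒ 0x2A007 (P1/RW1/US1/PS0)
  lvl1: tbl 0x2A, slot 15 ⇒ 0x2E007 (P1/RW1/US1/PS0)
  → PA=0x2EFCB  (2 entries read)

Access #1 PA: 0x1B82B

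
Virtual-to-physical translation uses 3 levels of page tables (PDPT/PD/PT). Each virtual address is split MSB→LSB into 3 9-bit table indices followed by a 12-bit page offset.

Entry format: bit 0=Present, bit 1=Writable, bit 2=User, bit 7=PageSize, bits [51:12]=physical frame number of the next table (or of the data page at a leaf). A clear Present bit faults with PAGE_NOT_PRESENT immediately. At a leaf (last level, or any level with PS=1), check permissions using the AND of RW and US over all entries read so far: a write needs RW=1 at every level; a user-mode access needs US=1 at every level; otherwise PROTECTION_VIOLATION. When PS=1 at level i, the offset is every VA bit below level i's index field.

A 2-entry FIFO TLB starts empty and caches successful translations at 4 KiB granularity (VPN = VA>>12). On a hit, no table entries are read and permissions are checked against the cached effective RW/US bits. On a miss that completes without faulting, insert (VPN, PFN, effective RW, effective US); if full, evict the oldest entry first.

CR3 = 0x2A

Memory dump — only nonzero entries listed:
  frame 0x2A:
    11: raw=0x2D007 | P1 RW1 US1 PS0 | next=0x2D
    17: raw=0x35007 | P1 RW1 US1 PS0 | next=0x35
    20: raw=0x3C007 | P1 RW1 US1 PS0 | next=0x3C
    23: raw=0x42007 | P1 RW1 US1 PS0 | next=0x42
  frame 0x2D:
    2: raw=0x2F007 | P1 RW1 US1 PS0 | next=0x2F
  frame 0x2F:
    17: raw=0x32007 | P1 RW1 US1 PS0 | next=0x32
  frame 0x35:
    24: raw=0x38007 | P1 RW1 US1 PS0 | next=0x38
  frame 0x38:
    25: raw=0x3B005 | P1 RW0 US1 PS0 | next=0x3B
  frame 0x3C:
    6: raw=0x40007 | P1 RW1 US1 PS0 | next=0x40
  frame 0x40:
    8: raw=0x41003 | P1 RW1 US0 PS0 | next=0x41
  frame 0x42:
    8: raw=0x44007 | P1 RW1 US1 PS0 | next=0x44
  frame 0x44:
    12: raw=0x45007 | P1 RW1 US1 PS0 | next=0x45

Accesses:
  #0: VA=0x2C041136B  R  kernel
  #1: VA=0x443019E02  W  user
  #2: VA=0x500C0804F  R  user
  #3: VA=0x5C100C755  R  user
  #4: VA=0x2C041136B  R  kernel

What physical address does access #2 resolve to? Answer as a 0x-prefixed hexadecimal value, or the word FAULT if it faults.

Trace:
#0 VA=0x2C041136B (r,kernel):
  lvl0: tbl 0x2A, slot 11 ⇒ 0x2D007 (P1/RW1/US1/PS0)
  lvl1: tbl 0x2D, slot 2 ⇒ 0x2F007 (P1/RW1/US1/PS0)
  lvl2: tbl 0x2F, slot 17 ⇒ 0x32007 (P1/RW1/US1/PS0)
  ✓ 0x3236B  — 3 lookups
#1 VA=0x443019E02 (w,user):
  lvl0: tbl 0x2A, slot 17 ⇒ 0x35007 (P1/RW1/US1/PS0)
  lvl1: tbl 0x35, slot 24 ⇒ 0x38007 (P1/RW1/US1/PS0)
  lvl2: tbl 0x38, slot 25 ⇒ 0x3B005 (P1/RW0/US1/PS0)
  ⇒ fault: PROTECTION_VIOLATION  — 3 lookups
#2 VA=0x500C0804F (r,user):
  lvl0: tbl 0x2A, slot 20 ⇒ 0x3C007 (P1/RW1/US1/PS0)
  lvl1: tbl 0x3C, slot 6 ⇒ 0x40007 (P1/RW1/US1/PS0)
  lvl2: tbl 0x40, slot 8 ⇒ 0x41003 (P1/RW1/US0/PS0)
  ⇒ fault: PROTECTION_VIOLATION  — 3 lookups
#3 VA=0x5C100C755 (r,user):
  lvl0: tbl 0x2A, slot 23 ⇒ 0x42007 (P1/RW1/US1/PS0)
  lvl1: tbl 0x42, slot 8 ⇒ 0x44007 (P1/RW1/US1/PS0)
  lvl2: tbl 0x44, slot 12 ⇒ 0x45007 (P1/RW1/US1/PS0)
  ✓ 0x45755  — 3 lookups
#4 VA=0x2C041136B (r,kernel):
  TLB hit vpn=0x2C0411 → PA=0x3236B

Access #2 PA: FAULT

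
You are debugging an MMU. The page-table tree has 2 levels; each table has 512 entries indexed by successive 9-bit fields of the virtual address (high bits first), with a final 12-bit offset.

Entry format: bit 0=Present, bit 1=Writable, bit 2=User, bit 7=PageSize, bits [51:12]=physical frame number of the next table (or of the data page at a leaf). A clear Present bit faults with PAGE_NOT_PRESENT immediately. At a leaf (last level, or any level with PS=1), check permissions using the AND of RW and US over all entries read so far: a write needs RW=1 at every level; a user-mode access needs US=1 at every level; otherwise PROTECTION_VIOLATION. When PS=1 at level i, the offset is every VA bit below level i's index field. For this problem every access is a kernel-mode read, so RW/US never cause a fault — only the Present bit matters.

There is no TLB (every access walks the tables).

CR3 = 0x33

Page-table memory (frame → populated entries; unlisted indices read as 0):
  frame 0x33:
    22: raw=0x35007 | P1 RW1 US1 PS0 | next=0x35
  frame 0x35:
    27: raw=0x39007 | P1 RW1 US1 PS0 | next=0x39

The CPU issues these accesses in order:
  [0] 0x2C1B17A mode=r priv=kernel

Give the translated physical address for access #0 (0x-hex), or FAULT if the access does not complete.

Trace:
#0 VA=0x2C1B17A (r,kernel):
  [0] read 0x33 idx=22: raw=0x35007 flags P=1 W=1 U=1 S=0
  [1] read 0x35 idx=27: raw=0x39007 flags P=1 W=1 U=1 S=0
  → PA=0x3917A  (2 entries read)

Access #0 PA: 0x3917A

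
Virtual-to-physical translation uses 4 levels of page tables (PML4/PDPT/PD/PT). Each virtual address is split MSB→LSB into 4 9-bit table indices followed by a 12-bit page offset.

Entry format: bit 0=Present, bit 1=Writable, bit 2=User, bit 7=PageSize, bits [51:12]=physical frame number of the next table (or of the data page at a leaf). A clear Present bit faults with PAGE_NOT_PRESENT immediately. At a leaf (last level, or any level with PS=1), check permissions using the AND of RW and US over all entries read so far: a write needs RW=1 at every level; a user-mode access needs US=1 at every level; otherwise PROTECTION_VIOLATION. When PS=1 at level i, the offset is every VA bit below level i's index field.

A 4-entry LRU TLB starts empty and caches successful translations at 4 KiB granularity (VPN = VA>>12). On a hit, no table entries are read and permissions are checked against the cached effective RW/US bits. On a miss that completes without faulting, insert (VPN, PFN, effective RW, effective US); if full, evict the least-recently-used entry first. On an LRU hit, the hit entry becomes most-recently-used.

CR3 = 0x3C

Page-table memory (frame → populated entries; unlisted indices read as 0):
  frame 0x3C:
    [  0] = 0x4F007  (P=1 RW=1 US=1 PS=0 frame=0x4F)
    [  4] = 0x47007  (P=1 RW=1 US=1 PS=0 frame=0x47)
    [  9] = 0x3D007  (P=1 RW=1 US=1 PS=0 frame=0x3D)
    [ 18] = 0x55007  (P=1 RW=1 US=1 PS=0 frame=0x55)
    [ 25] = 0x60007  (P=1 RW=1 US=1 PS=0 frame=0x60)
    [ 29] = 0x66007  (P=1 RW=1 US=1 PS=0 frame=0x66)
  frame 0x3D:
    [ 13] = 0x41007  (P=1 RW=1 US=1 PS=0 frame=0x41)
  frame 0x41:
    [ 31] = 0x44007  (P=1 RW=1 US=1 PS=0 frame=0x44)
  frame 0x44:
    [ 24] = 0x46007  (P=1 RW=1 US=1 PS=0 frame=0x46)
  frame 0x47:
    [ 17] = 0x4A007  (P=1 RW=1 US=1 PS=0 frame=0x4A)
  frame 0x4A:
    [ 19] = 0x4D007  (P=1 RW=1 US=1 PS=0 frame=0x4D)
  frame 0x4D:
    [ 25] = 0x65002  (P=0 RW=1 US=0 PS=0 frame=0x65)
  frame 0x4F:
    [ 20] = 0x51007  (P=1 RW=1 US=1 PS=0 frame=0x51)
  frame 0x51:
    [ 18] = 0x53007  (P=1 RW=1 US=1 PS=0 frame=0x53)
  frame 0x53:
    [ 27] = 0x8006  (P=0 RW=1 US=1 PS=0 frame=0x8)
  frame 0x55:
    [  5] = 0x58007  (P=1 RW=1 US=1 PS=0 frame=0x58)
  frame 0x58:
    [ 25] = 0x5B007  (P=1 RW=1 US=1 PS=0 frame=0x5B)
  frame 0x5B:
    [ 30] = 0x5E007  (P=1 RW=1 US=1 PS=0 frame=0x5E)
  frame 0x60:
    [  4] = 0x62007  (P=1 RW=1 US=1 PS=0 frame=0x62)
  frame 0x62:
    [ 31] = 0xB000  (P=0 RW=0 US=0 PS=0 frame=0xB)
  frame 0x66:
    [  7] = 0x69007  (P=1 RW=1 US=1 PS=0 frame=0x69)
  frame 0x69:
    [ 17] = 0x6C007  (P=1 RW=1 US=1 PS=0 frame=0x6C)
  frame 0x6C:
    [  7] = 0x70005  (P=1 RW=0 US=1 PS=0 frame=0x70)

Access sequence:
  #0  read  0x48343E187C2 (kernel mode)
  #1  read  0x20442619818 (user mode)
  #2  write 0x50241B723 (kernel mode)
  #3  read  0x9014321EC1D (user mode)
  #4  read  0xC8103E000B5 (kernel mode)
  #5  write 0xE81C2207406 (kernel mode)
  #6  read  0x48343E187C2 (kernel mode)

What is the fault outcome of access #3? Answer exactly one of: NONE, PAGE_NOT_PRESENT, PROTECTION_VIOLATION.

Per-access translation:
#0 VA=0x48343E187C2 (r,kernel):
  [0] read 0x3C idx=9: raw=0x3D007 flags P=1 W=1 U=1 S=0
  [1] read 0x3D idx=13: raw=0x41007 flags P=1 W=1 U=1 S=0
  [2] read 0x41 idx=31: raw=0x44007 flags P=1 W=1 U=1 S=0
  [3] read 0x44 idx=24: raw=0x46007 flags P=1 W=1 U=1 S=0
  ⇒ phys 0x467C2  [4 reads]
#1 VA=0x20442619818 (r,user):
  [0] read 0x3C idx=4: raw=0x47007 flags P=1 W=1 U=1 S=0
  [1] read 0x47 idx=17: raw=0x4A007 flags P=1 W=1 U=1 S=0
  [2] read 0x4A idx=19: raw=0x4D007 flags P=1 W=1 U=1 S=0
  [3] read 0x4D idx=25: raw=0x65002 flags P=0 W=1 U=0 S=0
  → PAGE_NOT_PRESENT  (4 entries read)
#2 VA=0x50241B723 (w,kernel):
  [0] read 0x3C idx=0: raw=0x4F007 flags P=1 W=1 U=1 S=0
  [1] read 0x4F idx=20: raw=0x51007 flags P=1 W=1 U=1 S=0
  [2] read 0x51 idx=18: raw=0x53007 flags P=1 W=1 U=1 S=0
  [3] read 0x53 idx=27: raw=0x8006 flags P=0 W=1 U=1 S=0
  → PAGE_NOT_PRESENT  (4 entries read)
#3 VA=0x9014321EC1D (r,user):
  [0] read 0x3C idx=18: raw=0x55007 flags P=1 W=1 U=1 S=0
  [1] read 0x55 idx=5: raw=0x58007 flags P=1 W=1 U=1 S=0
  [2] read 0x58 idx=25: raw=0x5B007 flags P=1 W=1 U=1 S=0
  [3] read 0x5B idx=30: raw=0x5E007 flags P=1 W=1 U=1 S=0
  ⇒ phys 0x5EC1D  [4 reads]
#4 VA=0xC8103E000B5 (r,kernel):
  [0] read 0x3C idx=25: raw=0x60007 flags P=1 W=1 U=1 S=0
  [1] read 0x60 idx=4: raw=0x62007 flags P=1 W=1 U=1 S=0
  [2] read 0x62 idx=31: raw=0xB000 flags P=0 W=0 U=0 S=0
  → PAGE_NOT_PRESENT  (3 entries read)
#5 VA=0xE81C2207406 (w,kernel):
  [0] read 0x3C idx=29: raw=0x66007 flags P=1 W=1 U=1 S=0
  [1] read 0x66 idx=7: raw=0x69007 flags P=1 W=1 U=1 S=0
  [2] read 0x69 idx=17: raw=0x6C007 flags P=1 W=1 U=1 S=0
  [3] read 0x6C idx=7: raw=0x70005 flags P=1 W=0 U=1 S=0
  → PROTECTION_VIOLATION  (4 entries read)
#6 VA=0x48343E187C2 (r,kernel):
  TLB hit vpn=0x48343E18 → PA=0x467C2

Access #3 fault: NONE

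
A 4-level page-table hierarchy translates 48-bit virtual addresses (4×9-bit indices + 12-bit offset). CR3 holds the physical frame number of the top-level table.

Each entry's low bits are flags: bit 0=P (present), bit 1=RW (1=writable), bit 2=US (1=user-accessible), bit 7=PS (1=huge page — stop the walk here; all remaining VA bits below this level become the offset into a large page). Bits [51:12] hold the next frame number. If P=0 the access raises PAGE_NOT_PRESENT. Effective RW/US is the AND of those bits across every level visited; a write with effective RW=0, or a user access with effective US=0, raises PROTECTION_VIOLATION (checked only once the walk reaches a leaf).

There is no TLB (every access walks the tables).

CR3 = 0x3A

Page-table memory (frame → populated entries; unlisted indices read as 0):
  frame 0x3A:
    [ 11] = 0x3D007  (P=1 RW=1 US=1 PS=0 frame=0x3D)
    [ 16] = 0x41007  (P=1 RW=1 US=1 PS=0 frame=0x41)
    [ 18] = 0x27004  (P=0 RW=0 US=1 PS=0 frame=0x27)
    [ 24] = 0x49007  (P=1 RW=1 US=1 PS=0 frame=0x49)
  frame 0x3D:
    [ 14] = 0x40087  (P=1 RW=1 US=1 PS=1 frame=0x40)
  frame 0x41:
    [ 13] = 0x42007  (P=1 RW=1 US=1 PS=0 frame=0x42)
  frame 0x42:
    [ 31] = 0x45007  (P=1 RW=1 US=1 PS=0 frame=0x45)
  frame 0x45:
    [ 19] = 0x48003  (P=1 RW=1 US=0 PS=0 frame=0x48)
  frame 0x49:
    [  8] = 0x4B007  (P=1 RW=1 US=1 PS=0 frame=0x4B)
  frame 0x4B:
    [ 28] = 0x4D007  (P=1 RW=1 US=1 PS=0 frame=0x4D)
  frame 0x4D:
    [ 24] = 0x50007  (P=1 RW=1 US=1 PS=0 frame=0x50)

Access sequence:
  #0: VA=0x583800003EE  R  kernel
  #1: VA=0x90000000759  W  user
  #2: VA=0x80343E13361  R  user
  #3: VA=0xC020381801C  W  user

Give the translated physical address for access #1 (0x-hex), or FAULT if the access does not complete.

Trace:
#0 VA=0x583800003EE (r,kernel):
  [0] read 0x3A idx=11: raw=0x3D007 flags P=1 W=1 U=1 S=0
  [1] read 0x3D idx=14: raw=0x40087 flags P=1 W=1 U=1 S=1
  → PA=0x403EE (huge @L1)  (2 entries read)
#1 VA=0x90000000759 (w,user):
  [0] read 0x3A idx=18: raw=0x27004 flags P=0 W=0 U=1 S=0
  ⇒ fault: PAGE_NOT_PRESENT  — 1 lookups
#2 VA=0x80343E13361 (r,user):
  [0] read 0x3A idx=16: raw=0x41007 flags P=1 W=1 U=1 S=0
  [1] read 0x41 idx=13: raw=0x42007 flags P=1 W=1 U=1 S=0
  [2] read 0x42 idx=31: raw=0x45007 flags P=1 W=1 U=1 S=0
  [3] read 0x45 idx=19: raw=0x48003 flags P=1 W=1 U=0 S=0
  ⇒ fault: PROTECTION_VIOLATION  — 4 lookups
#3 VA=0xC020381801C (w,user):
  [0] read 0x3A idx=24: raw=0x49007 flags P=1 W=1 U=1 S=0
  [1] read 0x49 idx=8: raw=0x4B007 flags P=1 W=1 U=1 S=0
  [2] read 0x4B idx=28: raw=0x4D007 flags P=1 W=1 U=1 S=0
  [3] read 0x4D idx=24: raw=0x50007 flags P=1 W=1 U=1 S=0
  → PA=0x5001C  (4 entries read)

Access #1 PA: FAULT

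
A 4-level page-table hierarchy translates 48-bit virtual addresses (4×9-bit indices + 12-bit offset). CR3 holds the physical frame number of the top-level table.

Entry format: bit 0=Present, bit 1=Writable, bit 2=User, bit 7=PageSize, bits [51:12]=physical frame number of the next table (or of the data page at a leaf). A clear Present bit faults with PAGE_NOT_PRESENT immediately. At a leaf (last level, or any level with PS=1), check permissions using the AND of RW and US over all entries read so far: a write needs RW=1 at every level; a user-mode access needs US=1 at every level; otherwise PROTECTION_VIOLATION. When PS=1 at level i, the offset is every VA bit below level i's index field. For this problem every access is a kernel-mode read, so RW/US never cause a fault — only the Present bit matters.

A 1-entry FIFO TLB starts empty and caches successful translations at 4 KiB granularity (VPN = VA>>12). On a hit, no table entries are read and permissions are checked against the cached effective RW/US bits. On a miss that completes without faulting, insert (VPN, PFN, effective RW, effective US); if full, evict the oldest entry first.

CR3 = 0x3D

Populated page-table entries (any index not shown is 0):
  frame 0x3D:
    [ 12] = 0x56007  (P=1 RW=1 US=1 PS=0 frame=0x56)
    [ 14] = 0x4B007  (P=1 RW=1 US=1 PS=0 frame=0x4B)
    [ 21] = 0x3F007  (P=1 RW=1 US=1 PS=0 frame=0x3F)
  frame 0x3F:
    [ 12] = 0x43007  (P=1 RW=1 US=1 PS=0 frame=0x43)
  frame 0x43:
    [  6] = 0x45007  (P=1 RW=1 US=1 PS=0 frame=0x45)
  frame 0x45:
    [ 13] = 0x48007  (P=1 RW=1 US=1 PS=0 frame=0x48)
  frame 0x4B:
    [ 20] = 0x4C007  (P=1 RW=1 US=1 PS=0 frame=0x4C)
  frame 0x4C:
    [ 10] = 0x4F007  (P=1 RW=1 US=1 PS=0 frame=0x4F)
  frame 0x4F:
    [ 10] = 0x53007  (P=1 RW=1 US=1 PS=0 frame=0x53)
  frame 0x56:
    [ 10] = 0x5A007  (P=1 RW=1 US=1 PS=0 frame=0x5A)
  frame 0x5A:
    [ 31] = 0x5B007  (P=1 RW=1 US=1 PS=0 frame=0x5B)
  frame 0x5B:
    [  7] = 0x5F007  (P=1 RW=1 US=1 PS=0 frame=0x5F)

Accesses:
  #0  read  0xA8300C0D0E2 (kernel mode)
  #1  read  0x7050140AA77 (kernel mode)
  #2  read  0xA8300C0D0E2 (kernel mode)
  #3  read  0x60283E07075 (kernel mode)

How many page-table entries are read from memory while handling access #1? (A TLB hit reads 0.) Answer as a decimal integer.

Trace:
#0 VA=0xA8300C0D0E2 (r,kernel):
  [0] read 0x3D idx=21: raw=0x3F007 flags P=1 W=1 U=1 S=0
  [1] read 0x3F idx=12: raw=0x43007 flags P=1 W=1 U=1 S=0
  [2] read 0x43 idx=6: raw=0x45007 flags P=1 W=1 U=1 S=0
  [3] read 0x45 idx=13: raw=0x48007 flags P=1 W=1 U=1 S=0
  ⇒ phys 0x480E2  [4 reads]
#1 VA=0x7050140AA77 (r,kernel):
  [0] read 0x3D idx=14: raw=0x4B007 flags P=1 W=1 U=1 S=0
  [1] read 0x4B idx=20: raw=0x4C007 flags P=1 W=1 U=1 S=0
  [2] read 0x4C idx=10: raw=0x4F007 flags P=1 W=1 U=1 S=0
  [3] read 0x4F idx=10: raw=0x53007 flags P=1 W=1 U=1 S=0
  ⇒ phys 0x53A77  [4 reads]
#2 VA=0xA8300C0D0E2 (r,kernel):
  [0] read 0x3D idx=21: raw=0x3F007 flags P=1 W=1 U=1 S=0
  [1] read 0x3F idx=12: raw=0x43007 flags P=1 W=1 U=1 S=0
  [2] read 0x43 idx=6: raw=0x45007 flags P=1 W=1 U=1 S=0
  [3] read 0x45 idx=13: raw=0x48007 flags P=1 W=1 U=1 S=0
  ⇒ phys 0x480E2  [4 reads]
#3 VA=0x60283E07075 (r,kernel):
  [0] read 0x3D idx=12: raw=0x56007 flags P=1 W=1 U=1 S=0
  [1] read 0x56 idx=10: raw=0x5A007 flags P=1 W=1 U=1 S=0
  [2] read 0x5A idx=31: raw=0x5B007 flags P=1 W=1 U=1 S=0
  [3] read 0x5B idx=7: raw=0x5F007 flags P=1 W=1 U=1 S=0
  ⇒ phys 0x5F075  [4 reads]

Entries read for #1: 4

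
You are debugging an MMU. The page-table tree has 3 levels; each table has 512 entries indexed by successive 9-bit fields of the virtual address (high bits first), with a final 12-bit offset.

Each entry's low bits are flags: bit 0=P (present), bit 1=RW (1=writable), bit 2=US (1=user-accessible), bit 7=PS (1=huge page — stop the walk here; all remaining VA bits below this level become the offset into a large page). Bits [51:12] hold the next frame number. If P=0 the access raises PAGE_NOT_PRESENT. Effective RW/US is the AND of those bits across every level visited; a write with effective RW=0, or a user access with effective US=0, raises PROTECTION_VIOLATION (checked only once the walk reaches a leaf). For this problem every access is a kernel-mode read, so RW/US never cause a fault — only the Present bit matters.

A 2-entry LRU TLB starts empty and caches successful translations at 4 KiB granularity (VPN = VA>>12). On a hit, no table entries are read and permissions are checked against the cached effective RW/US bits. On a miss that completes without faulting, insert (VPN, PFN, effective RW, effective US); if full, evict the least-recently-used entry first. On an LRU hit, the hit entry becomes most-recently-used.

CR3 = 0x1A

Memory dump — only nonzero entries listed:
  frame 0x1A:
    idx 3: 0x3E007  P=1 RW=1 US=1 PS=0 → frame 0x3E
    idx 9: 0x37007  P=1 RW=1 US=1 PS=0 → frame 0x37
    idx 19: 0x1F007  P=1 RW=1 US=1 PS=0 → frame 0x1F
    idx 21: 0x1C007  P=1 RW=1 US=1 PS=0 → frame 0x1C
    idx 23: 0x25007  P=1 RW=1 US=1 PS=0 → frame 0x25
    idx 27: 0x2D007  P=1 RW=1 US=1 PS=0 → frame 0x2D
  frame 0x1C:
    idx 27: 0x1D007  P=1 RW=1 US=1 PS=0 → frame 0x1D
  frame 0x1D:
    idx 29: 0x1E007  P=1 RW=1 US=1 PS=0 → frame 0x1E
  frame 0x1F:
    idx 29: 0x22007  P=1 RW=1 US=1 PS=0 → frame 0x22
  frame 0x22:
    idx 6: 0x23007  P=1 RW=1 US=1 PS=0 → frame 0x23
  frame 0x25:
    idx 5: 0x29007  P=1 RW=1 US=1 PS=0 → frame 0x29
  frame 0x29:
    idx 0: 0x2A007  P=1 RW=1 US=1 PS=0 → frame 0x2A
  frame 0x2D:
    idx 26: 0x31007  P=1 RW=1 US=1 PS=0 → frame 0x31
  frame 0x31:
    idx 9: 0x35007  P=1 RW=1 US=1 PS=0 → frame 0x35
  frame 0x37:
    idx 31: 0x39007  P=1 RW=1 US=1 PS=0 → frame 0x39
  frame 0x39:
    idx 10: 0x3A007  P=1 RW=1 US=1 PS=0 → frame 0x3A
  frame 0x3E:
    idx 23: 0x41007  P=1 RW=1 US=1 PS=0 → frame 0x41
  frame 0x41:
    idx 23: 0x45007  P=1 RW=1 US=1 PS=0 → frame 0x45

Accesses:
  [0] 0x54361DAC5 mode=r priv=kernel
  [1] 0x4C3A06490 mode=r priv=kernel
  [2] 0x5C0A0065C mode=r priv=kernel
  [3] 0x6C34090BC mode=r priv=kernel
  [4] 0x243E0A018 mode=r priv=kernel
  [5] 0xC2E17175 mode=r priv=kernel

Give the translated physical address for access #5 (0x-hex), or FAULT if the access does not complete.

Per-access translation:
#0 VA=0x54361DAC5 (r,kernel):
  L0 @0x1A[21] → 0x1C007  P=1,RW=1,US=1,PS=0
  L1 @0x1C[27] → 0x1D007  P=1,RW=1,US=1,PS=0
  L2 @0x1D[29] → 0x1E007  P=1,RW=1,US=1,PS=0
  ⇒ phys 0x1EAC5  [3 reads]
#1 VA=0x4C3A06490 (r,kernel):
  L0 @0x1A[19] → 0x1F007  P=1,RW=1,US=1,PS=0
  L1 @0x1F[29] → 0x22007  P=1,RW=1,US=1,PS=0
  L2 @0x22[6] → 0x23007  P=1,RW=1,US=1,PS=0
  ⇒ phys 0x23490  [3 reads]
#2 VA=0x5C0A0065C (r,kernel):
  L0 @0x1A[23] → 0x25007  P=1,RW=1,US=1,PS=0
  L1 @0x25[5] → 0x29007  P=1,RW=1,US=1,PS=0
  L2 @0x29[0] → 0x2A007  P=1,RW=1,US=1,PS=0
  ⇒ phys 0x2A65C  [3 reads]
#3 VA=0x6C34090BC (r,kernel):
  L0 @0x1A[27] → 0x2D007  P=1,RW=1,US=1,PS=0
  L1 @0x2D[26] → 0x31007  P=1,RW=1,US=1,PS=0
  L2 @0x31[9] → 0x35007  P=1,RW=1,US=1,PS=0
  ⇒ phys 0x350BC  [3 reads]
#4 VA=0x243E0A018 (r,kernel):
  L0 @0x1A[9] → 0x37007  P=1,RW=1,US=1,PS=0
  L1 @0x37[31] → 0x39007  P=1,RW=1,US=1,PS=0
  L2 @0x39[10] → 0x3A007  P=1,RW=1,US=1,PS=0
  ⇒ phys 0x3A018  [3 reads]
#5 VA=0xC2E17175 (r,kernel):
  L0 @0x1A[3] → 0x3E007  P=1,RW=1,US=1,PS=0
  L1 @0x3E[23] → 0x41007  P=1,RW=1,US=1,PS=0
  L2 @0x41[23] → 0x45007  P=1,RW=1,US=1,PS=0
  ⇒ phys 0x45175  [3 reads]

Access #5 PA: 0x45175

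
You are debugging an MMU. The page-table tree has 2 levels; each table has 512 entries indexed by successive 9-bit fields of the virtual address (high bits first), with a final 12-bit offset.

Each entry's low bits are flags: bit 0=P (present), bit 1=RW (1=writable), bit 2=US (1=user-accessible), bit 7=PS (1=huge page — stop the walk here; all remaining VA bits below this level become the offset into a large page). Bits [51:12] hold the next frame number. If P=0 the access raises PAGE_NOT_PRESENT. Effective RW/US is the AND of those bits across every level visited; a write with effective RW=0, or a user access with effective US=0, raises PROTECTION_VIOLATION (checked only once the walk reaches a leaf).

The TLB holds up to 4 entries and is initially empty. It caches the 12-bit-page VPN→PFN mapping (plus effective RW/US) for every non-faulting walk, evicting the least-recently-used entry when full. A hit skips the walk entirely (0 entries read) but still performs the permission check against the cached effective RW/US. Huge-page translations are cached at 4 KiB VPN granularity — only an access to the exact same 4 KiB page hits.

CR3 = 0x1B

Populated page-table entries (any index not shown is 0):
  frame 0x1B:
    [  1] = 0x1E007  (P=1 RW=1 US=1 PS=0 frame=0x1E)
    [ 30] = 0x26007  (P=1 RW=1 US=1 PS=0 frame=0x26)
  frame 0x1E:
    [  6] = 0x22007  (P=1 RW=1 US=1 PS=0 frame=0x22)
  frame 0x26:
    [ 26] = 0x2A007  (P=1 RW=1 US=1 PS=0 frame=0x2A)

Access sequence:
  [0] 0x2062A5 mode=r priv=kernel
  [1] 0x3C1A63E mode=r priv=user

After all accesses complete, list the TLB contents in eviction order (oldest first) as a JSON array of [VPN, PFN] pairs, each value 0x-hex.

Per-access translation:
#0 VA=0x2062A5 (r,kernel):
  L0 @0x1B[1] → 0x1E007  P=1,RW=1,US=1,PS=0
  L1 @0x1E[6] → 0x22007  P=1,RW=1,US=1,PS=0
  ⇒ phys 0x222A5  [2 reads]
#1 VA=0x3C1A63E (r,user):
  L0 @0x1B[30] → 0x26007  P=1,RW=1,US=1,PS=0
  L1 @0x26[26] → 0x2A007  P=1,RW=1,US=1,PS=0
  ⇒ phys 0x2A63E  [2 reads]

TLB: [["0x206", "0x22"], ["0x3C1A", "0x2A"]]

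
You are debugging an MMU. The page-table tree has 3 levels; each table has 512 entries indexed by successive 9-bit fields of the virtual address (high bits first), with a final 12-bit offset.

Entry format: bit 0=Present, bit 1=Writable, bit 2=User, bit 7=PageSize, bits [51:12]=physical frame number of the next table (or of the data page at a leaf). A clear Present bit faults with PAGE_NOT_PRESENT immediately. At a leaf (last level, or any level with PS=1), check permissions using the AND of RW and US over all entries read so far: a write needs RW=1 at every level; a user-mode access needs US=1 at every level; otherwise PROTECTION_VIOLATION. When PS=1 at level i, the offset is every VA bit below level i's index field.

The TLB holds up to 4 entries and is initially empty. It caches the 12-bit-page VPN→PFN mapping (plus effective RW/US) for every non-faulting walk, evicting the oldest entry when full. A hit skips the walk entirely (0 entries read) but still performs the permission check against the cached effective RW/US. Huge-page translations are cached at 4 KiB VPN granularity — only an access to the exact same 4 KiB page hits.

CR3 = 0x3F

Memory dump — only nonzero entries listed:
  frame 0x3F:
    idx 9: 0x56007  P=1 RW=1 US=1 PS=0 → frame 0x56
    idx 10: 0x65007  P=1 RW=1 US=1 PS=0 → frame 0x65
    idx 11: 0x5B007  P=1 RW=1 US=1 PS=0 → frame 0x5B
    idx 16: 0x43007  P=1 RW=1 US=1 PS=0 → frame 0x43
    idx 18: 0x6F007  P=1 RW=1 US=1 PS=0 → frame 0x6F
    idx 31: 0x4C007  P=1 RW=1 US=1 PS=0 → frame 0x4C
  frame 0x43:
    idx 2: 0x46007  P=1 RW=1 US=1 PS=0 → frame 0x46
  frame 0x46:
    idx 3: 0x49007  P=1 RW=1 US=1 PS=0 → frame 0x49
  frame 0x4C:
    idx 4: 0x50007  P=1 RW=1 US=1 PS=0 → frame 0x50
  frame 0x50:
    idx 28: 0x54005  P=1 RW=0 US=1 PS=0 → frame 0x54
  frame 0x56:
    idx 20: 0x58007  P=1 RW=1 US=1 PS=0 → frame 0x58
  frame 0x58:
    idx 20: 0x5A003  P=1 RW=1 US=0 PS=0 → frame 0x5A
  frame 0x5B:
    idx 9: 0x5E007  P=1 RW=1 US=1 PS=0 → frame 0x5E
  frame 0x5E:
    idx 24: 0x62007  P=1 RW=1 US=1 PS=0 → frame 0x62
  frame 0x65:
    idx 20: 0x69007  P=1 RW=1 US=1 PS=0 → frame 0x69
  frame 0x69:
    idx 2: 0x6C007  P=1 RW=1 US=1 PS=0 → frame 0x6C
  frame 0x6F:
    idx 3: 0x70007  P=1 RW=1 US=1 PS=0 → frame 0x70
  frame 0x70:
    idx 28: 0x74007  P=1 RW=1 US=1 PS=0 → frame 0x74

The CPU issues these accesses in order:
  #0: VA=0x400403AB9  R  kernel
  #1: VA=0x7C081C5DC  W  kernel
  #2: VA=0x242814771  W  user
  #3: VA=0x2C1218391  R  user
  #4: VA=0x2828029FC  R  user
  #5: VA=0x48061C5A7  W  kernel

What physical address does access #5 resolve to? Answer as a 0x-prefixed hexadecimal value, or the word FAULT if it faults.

Walk each access:
#0 VA=0x400403AB9 (r,kernel):
  [0] read 0x3F idx=16: raw=0x43007 flags P=1 W=1 U=1 S=0
  [1] read 0x43 idx=2: raw=0x46007 flags P=1 W=1 U=1 S=0
  [2] read 0x46 idx=3: raw=0x49007 flags P=1 W=1 U=1 S=0
  ✓ 0x49AB9  — 3 lookups
#1 VA=0x7C081C5DC (w,kernel):
  [0] read 0x3F idx=31: raw=0x4C007 flags P=1 W=1 U=1 S=0
  [1] read 0x4C idx=4: raw=0x50007 flags P=1 W=1 U=1 S=0
  [2] read 0x50 idx=28: raw=0x54005 flags P=1 W=0 U=1 S=0
  → PROTECTION_VIOLATION  (3 entries read)
#2 VA=0x242814771 (w,user):
  [0] read 0x3F idx=9: raw=0x56007 flags P=1 W=1 U=1 S=0
  [1] read 0x56 idx=20: raw=0x58007 flags P=1 W=1 U=1 S=0
  [2] read 0x58 idx=20: raw=0x5A003 flags P=1 W=1 U=0 S=0
  → PROTECTION_VIOLATION  (3 entries read)
#3 VA=0x2C1218391 (r,user):
  [0] read 0x3F idx=11: raw=0x5B007 flags P=1 W=1 U=1 S=0
  [1] read 0x5B idx=9: raw=0x5E007 flags P=1 W=1 U=1 S=0
  [2] read 0x5E idx=24: raw=0x62007 flags P=1 W=1 U=1 S=0
  ✓ 0x62391  — 3 lookups
#4 VA=0x2828029FC (r,user):
  [0] read 0x3F idx=10: raw=0x65007 flags P=1 W=1 U=1 S=0
  [1] read 0x65 idx=20: raw=0x69007 flags P=1 W=1 U=1 S=0
  [2] read 0x69 idx=2: raw=0x6C007 flags P=1 W=1 U=1 S=0
  ✓ 0x6C9FC  — 3 lookups
#5 VA=0x48061C5A7 (w,kernel):
  [0] read 0x3F idx=18: raw=0x6F007 flags P=1 W=1 U=1 S=0
  [1] read 0x6F idx=3: raw=0x70007 flags P=1 W=1 U=1 S=0
  [2] read 0x70 idx=28: raw=0x74007 flags P=1 W=1 U=1 S=0
  ✓ 0x745A7  — 3 lookups

Access #5 PA: 0x745A7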